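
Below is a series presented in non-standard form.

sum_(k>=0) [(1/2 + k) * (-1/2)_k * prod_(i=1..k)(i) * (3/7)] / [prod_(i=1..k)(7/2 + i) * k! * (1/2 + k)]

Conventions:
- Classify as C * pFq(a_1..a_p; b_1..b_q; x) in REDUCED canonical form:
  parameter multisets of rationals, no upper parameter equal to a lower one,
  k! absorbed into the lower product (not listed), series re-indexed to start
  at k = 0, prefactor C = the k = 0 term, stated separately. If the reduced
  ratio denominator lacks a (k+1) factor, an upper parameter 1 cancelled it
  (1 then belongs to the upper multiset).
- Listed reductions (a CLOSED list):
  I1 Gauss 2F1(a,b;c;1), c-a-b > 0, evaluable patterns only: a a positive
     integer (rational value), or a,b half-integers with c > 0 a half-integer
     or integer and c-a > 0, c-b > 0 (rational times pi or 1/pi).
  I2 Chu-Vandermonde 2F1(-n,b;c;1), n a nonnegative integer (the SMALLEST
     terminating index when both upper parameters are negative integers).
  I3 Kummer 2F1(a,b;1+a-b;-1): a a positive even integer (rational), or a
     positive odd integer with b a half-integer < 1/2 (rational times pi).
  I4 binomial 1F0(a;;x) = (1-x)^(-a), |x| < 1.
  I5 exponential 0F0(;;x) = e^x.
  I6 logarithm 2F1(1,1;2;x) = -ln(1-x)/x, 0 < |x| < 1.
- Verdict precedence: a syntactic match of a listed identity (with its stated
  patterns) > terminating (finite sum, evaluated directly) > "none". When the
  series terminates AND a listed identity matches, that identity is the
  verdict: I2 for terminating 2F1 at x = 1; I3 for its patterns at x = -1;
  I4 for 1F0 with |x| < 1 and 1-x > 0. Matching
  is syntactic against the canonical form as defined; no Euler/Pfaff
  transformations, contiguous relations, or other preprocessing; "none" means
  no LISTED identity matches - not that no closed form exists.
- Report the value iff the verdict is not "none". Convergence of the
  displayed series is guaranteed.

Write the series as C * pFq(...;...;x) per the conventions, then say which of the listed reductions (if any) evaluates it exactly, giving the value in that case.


Classification (C = 3/7): 2F1 with upper {-1/2, 1}, lower {9/2}, argument x = 1. Verdict: this is Gauss's theorem (I1) (x = 1: the Gamma ratio telescopes since c-a-b = 4 > 0 and a = 1 in Z>0). Sum: 3/8.

First insight: from the first term 3/7: the running product (C = 3/7) telescopes to a rising factorial.
Ratio: r(k) = 1 * (k-1/2) (k+1) / [(k+9/2) (k+1)] - rational in k, leading ratio 1; with t_0 = 3/7, classification follows.


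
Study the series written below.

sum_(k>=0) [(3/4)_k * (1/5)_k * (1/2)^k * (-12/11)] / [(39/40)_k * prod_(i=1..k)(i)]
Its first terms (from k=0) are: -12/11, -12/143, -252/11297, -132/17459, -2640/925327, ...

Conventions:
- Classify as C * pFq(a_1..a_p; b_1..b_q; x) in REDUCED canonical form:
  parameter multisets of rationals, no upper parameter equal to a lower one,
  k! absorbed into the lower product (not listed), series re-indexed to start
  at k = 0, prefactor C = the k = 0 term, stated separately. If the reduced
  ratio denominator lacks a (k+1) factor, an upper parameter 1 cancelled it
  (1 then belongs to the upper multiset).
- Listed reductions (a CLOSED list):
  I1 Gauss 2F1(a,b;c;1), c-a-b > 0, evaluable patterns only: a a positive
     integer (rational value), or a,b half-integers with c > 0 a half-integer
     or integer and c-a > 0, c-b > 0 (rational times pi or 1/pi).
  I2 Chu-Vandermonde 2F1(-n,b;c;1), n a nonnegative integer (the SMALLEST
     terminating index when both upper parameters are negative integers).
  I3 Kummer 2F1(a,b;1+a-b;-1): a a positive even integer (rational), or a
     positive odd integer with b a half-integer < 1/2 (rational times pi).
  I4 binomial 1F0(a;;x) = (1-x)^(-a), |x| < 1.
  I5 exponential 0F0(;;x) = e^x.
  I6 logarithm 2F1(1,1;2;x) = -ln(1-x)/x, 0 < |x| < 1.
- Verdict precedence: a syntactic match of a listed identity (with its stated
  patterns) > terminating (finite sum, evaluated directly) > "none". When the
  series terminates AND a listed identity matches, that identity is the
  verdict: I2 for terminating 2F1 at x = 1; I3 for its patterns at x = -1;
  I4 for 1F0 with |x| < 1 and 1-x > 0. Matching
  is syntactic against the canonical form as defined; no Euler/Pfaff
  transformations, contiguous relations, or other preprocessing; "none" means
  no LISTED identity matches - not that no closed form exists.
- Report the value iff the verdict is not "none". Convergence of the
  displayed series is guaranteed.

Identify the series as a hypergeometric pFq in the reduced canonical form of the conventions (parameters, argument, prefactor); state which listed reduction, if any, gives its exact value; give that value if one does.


This is -12/11 * 2F1(1/5, 3/4; 39/40; 1/2) in reduced canonical form. Verdict: none (x = 1/2): each listed identity misses the multisets {1/5, 3/4} ; {39/40}.

Key observation: t_0 being -12/11, the product of the first k integers (C = -12/11, x = 1/2) is k!.
Term ratio: r(k) = (1/2) * (k+1/5) (k+3/4) / [(k+39/40) (k+1)] - poly over poly, x = (1/2) from leading terms; C = -12/11 at k = 0.


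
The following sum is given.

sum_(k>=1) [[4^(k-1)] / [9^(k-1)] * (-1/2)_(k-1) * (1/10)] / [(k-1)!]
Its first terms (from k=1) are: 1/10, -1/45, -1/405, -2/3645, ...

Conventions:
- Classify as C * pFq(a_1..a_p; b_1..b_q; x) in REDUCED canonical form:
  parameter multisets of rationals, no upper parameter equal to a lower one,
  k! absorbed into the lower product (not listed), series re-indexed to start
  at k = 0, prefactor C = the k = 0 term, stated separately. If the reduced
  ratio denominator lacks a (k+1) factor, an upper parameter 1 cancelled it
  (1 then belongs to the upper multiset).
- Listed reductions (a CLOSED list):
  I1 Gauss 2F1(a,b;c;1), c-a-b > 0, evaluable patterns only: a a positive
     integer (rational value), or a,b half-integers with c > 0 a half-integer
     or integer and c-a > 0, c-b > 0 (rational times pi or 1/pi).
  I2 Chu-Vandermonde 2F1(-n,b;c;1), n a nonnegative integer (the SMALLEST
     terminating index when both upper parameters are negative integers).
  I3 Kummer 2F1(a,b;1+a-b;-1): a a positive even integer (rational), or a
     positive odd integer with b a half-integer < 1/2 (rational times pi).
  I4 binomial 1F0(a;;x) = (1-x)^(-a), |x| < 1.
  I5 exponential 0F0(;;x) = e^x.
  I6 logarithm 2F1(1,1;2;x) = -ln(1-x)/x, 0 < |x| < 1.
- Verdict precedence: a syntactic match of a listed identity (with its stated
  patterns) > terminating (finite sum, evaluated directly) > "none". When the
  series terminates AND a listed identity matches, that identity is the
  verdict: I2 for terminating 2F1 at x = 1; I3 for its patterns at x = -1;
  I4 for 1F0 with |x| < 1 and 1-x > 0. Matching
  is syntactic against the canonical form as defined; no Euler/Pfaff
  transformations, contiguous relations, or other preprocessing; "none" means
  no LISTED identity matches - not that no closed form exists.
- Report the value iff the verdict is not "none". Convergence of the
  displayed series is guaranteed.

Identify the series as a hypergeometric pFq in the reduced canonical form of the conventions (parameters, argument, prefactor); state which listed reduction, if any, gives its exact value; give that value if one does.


The series (x = 4/9) is 1F0: upper {-1/2}, lower {-}, prefactor 1/10. Verdict: the binomial series (I4) matches (the 1F0 binomial series: exponent 1/2, x = 4/9). Sum: (1/10) * (5/9)^(1/2).

Key observation: t_0 being 1/10, the two geometric factors (C = 1/10, x = 4/9) combine into one argument.
Consecutive-term ratio: r(k) = (4/9) * (k-1/2) / [(k+1)] - poly over poly, x = (4/9) from leading terms; C = 1/10 at k = 0.


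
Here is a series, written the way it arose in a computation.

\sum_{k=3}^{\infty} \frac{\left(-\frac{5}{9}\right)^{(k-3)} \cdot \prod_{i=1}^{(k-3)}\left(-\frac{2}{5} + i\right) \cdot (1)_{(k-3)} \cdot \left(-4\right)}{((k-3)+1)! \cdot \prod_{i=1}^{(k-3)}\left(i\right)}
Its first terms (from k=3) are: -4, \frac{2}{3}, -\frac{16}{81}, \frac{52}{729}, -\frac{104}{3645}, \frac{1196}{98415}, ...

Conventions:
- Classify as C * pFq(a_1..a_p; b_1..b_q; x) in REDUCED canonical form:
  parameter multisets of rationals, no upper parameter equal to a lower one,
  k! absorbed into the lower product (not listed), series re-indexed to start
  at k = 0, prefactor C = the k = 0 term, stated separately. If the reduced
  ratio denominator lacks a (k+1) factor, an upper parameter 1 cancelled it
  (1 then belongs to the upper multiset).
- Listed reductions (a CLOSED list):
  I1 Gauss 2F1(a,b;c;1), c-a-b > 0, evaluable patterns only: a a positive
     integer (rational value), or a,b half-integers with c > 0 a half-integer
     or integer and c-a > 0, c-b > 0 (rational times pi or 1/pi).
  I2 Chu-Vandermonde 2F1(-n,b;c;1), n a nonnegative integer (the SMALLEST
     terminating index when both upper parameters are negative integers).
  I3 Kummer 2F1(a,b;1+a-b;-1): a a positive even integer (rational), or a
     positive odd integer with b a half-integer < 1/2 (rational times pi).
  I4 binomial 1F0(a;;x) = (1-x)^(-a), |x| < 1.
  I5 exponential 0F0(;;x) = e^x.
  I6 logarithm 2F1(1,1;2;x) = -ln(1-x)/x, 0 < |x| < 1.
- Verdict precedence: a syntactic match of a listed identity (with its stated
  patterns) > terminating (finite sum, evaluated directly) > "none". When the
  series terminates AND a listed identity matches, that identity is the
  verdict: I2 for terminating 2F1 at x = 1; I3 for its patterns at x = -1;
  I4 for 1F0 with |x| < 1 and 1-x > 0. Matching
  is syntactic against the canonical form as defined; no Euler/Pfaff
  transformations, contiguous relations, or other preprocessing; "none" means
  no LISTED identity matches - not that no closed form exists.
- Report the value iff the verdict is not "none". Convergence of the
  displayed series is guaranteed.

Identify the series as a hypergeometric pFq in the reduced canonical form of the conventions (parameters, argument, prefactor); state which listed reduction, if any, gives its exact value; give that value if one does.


The series (x = -\frac{5}{9}) is 2F1: upper {\frac{3}{5}, 1}, lower {2}, prefactor -4. Verdict: none (x = -\frac{5}{9}): each listed identity misses the multisets {\frac{3}{5}, 1} ; {2}.

Structural cue: t_0 being -4, the running product (prefactor -4) telescopes to a rising factorial.
Step ratio: r(k) = -\frac{5}{9} * (k+\frac{3}{5}) (k+1) / [(k+2) (k+1)] - rational; roots negated = parameters, x = -\frac{5}{9}, C = -4.


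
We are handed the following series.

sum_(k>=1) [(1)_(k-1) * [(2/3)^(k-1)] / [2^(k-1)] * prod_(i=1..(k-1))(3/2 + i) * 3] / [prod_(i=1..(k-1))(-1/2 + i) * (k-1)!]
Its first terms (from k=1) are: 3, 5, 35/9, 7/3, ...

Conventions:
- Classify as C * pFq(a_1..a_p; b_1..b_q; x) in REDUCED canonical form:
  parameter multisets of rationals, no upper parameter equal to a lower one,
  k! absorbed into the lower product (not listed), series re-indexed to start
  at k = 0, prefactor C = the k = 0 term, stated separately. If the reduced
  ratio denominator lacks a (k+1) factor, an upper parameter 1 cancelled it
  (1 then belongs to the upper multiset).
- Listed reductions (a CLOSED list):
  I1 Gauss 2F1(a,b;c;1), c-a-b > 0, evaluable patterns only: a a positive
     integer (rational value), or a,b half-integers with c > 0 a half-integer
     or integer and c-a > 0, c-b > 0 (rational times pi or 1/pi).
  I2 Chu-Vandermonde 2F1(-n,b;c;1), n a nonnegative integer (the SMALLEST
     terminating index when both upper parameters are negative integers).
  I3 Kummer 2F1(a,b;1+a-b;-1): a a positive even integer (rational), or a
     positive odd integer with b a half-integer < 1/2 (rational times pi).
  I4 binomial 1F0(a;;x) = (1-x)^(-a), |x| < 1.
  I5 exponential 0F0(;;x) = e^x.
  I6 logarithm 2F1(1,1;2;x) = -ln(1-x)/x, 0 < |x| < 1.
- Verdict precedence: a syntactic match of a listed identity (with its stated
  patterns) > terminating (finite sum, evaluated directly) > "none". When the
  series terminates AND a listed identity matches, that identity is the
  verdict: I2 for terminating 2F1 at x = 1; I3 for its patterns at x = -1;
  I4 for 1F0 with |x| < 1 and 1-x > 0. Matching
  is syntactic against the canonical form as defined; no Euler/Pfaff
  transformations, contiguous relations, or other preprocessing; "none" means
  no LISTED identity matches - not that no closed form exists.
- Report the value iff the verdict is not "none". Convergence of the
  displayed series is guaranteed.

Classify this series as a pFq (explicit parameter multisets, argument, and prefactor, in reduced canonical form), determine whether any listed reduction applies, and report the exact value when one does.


Classification (C = 3): 2F1 with upper {1, 5/2}, lower {1/2}, argument x = 1/3. Verdict: no listed reduction: x = 1/3 and upper {1, 5/2} fail every I1-I6 pattern.

Structural cue: t_0 being 3, the running product (C = 3, x = 1/3) telescopes to a rising factorial.
Term ratio: r(k) = (1/3) * (k+1) (k+5/2) / [(k+1/2) (k+1)] - rational in k. x = (1/3); t_0 = 3; negate the roots.


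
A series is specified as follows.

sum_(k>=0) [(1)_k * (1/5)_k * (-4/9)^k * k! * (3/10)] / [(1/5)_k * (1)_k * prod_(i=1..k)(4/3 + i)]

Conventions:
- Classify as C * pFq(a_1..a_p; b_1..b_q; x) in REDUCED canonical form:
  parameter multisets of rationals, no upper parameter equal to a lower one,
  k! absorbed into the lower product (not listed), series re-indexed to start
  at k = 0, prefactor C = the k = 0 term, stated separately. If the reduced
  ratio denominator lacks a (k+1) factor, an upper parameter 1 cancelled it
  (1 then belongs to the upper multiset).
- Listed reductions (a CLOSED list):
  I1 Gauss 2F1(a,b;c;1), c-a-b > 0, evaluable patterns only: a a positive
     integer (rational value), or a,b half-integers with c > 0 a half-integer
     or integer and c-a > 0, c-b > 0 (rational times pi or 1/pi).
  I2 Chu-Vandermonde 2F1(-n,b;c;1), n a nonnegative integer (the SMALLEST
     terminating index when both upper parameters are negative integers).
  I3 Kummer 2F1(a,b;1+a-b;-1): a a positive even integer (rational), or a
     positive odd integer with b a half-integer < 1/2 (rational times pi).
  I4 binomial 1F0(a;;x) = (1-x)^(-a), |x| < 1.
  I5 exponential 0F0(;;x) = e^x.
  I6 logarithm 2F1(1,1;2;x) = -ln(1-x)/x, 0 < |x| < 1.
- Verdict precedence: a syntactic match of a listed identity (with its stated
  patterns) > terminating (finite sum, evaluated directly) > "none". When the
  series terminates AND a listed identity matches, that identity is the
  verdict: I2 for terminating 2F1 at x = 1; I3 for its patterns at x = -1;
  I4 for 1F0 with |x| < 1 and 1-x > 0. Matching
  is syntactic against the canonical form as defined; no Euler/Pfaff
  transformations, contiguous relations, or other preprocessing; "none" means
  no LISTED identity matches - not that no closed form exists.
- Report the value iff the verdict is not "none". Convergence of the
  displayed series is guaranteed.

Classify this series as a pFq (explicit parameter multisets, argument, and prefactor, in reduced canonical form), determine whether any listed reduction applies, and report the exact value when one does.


Classification (C = 3/10): 2F1 with upper {1, 1}, lower {7/3}, argument x = -4/9. Verdict: none. No listed pattern accepts 2F1(1, 1; 7/3; -4/9).

The tell: from the first term 3/10: the parameter 1/5 appears in both the upper and lower lists and cancels.
Ratio: r(k) = (-4/9) * (k+1) (k+1) / [(k+7/3) (k+1)] - poly over poly, x = (-4/9) from leading terms; C = 3/10 at k = 0.


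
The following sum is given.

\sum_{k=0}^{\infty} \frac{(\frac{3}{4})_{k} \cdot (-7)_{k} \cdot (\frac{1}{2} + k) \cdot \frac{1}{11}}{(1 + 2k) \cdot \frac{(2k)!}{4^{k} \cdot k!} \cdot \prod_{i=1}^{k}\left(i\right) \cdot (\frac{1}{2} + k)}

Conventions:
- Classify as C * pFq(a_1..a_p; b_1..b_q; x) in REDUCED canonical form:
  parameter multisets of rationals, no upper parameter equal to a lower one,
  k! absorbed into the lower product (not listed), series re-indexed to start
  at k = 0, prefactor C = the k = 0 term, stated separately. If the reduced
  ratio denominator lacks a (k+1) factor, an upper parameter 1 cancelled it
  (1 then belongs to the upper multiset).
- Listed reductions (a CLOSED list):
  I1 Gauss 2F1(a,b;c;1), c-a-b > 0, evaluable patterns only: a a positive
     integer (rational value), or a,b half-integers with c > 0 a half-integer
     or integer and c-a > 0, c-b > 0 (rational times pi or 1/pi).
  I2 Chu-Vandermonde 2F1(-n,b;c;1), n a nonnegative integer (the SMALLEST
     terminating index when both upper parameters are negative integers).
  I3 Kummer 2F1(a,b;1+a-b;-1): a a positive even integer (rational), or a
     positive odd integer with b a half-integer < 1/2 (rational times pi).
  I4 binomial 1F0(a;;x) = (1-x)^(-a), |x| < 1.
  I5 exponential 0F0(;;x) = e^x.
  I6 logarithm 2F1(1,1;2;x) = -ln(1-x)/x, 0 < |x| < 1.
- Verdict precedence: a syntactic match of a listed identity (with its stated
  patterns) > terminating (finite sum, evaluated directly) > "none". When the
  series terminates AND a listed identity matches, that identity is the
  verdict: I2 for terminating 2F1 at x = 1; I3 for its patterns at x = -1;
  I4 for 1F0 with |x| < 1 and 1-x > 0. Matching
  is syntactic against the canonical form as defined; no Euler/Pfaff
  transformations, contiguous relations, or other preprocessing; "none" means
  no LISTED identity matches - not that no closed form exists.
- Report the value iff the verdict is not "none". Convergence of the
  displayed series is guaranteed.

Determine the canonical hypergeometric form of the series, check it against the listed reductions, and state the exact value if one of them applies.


Reduced: x = 1, 2F1, upper = {-7, \frac{3}{4}}, lower = {\frac{3}{2}}, C = \frac{1}{11}. Verdict: the Chu-Vandermonde identity I2 fires (terminating 2F1 at x = 1 with n = 7, b = 3/4, c = \frac{3}{2}). Value: \frac{1311}{91520}.

The tell: x = 1 and the lower (2k+1) factor (C = 1/11) shifts a half-integer Pochhammer.
Consecutive-term ratio: r(k) = 1 * (k-7) (k+\frac{3}{4}) / [(k+\frac{3}{2}) (k+1)] - poly over poly, x = 1 from leading terms; C = \frac{1}{11} at k = 0.


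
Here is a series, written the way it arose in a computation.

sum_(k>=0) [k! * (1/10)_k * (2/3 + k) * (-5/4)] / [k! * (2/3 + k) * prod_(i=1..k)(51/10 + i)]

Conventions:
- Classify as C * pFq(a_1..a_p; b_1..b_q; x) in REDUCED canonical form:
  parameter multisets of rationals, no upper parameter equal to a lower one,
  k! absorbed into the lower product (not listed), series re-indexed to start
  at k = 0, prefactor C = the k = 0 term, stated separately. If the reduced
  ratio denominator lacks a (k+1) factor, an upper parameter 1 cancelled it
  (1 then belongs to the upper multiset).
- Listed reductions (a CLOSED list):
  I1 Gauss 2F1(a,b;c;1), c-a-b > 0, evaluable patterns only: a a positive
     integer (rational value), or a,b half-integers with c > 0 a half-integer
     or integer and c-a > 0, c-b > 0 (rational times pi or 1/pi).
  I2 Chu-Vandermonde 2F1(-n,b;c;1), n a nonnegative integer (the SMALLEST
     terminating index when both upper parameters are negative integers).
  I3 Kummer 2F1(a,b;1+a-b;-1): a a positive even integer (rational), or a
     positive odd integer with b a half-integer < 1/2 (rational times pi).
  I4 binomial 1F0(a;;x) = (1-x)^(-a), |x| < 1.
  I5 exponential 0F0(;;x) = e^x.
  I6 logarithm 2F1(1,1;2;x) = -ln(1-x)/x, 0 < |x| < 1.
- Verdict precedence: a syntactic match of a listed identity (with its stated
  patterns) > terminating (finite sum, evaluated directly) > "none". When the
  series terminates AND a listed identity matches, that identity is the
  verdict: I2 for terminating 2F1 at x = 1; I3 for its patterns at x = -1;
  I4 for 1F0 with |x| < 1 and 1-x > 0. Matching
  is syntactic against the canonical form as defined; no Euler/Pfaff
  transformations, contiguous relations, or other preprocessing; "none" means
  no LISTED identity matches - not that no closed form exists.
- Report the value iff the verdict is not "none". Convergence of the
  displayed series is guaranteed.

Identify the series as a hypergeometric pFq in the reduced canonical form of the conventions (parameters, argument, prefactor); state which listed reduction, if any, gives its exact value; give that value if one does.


Classification (C = -5/4): 2F1 with upper {1/10, 1}, lower {61/10}, argument x = 1. Verdict (x = 1): the Gauss summation I1 applies (x = 1: the Gamma ratio telescopes since c-a-b = 5 > 0 and a = 1 in Z>0). Sum: -51/40.

The tell: x = 1 and the factorial ratio (C = -5/4, x = 1) (k+a-1)!/(a-1)! is a rising factorial (a)_k.
Adjacent-term ratio: r(k) = 1 * (k+1/10) (k+1) / [(k+61/10) (k+1)] - rational; roots negated = parameters, x = 1, C = -5/4.


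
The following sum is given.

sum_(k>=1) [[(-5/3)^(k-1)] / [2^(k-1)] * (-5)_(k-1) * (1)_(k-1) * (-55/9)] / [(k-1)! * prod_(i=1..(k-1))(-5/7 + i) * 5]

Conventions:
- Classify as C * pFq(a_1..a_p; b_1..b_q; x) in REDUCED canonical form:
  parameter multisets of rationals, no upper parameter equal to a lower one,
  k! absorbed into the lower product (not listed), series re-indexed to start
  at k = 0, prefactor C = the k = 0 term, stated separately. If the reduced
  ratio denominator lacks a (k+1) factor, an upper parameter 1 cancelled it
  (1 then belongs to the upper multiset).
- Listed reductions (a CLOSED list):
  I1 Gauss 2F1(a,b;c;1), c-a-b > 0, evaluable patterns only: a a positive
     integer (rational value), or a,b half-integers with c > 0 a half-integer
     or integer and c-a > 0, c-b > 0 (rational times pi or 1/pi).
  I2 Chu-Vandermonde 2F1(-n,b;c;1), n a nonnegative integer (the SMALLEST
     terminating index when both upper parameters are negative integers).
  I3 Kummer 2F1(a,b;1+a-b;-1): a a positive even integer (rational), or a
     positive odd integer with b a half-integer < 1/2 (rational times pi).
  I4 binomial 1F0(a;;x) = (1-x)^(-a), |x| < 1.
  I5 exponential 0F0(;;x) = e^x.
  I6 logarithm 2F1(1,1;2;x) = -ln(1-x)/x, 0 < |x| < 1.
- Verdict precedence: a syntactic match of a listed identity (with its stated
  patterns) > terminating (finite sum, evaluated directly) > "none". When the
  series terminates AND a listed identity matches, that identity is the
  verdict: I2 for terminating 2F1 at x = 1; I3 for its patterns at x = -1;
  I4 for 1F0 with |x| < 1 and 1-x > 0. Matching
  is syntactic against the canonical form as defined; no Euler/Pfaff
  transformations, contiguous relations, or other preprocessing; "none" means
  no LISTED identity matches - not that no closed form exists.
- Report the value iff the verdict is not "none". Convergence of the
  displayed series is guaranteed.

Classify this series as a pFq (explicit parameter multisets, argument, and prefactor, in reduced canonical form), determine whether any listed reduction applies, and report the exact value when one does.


At argument -5/6: a 2F1 with upper {-5, 1}, lower {2/7}, scaled by C = -11/9. Verdict: terminating. (-5)_k vanishes past k = 5, leaving a 6-term sum, computed directly. Exact value: -16969406641/115893504.

The tell: x = (-5/6) and the lower running product (C = -11/9) is a rising factorial.
Adjacent-term ratio: r(k) = (-5/6) * (k-5) (k+1) / [(k+2/7) (k+1)] - poly over poly, x = (-5/6) from leading terms; C = -11/9 at k = 0.


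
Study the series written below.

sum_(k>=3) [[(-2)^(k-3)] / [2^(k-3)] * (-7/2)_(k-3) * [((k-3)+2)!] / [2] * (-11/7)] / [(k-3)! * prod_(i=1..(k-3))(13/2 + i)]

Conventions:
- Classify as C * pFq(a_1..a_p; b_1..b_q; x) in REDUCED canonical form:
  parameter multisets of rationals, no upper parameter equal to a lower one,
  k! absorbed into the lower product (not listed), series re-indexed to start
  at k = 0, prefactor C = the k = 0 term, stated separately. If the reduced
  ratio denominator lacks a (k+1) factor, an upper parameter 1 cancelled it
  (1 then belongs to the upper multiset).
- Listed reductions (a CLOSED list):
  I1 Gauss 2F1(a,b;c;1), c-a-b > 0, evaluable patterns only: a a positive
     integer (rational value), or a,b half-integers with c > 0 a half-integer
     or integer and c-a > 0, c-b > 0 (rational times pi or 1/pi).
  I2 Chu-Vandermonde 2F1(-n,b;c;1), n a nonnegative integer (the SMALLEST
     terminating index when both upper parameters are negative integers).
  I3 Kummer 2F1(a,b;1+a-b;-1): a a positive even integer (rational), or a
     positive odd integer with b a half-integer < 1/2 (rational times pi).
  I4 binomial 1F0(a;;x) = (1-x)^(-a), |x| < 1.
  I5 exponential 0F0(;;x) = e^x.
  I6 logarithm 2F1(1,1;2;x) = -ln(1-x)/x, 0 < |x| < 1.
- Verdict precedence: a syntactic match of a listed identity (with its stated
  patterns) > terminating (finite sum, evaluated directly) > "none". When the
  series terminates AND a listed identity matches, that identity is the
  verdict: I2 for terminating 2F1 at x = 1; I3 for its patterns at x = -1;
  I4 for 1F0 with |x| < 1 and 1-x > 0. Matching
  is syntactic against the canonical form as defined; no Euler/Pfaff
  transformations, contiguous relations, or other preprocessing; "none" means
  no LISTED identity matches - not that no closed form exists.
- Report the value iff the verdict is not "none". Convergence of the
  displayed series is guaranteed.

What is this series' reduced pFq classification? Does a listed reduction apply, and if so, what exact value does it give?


Key step: t_0 = -11/7 here, and the two k-th powers (C = -11/7) combine into one argument.
Step ratio: r(k) = (-1) * (k-7/2) (k+3) / [(k+15/2) (k+1)] ; factor over Q: parameters, x = (-1), and C = -11/7.

Reduced: x = -1, 2F1, upper = {-7/2, 3}, lower = {15/2}, C = -11/7. Verdict: Kummer's theorem (I3) matches (x = -1; c = 15/2 equals 1+a-b for upper {-7/2, 3}: listed pattern). Exact value: (-14157/8192) * pi.


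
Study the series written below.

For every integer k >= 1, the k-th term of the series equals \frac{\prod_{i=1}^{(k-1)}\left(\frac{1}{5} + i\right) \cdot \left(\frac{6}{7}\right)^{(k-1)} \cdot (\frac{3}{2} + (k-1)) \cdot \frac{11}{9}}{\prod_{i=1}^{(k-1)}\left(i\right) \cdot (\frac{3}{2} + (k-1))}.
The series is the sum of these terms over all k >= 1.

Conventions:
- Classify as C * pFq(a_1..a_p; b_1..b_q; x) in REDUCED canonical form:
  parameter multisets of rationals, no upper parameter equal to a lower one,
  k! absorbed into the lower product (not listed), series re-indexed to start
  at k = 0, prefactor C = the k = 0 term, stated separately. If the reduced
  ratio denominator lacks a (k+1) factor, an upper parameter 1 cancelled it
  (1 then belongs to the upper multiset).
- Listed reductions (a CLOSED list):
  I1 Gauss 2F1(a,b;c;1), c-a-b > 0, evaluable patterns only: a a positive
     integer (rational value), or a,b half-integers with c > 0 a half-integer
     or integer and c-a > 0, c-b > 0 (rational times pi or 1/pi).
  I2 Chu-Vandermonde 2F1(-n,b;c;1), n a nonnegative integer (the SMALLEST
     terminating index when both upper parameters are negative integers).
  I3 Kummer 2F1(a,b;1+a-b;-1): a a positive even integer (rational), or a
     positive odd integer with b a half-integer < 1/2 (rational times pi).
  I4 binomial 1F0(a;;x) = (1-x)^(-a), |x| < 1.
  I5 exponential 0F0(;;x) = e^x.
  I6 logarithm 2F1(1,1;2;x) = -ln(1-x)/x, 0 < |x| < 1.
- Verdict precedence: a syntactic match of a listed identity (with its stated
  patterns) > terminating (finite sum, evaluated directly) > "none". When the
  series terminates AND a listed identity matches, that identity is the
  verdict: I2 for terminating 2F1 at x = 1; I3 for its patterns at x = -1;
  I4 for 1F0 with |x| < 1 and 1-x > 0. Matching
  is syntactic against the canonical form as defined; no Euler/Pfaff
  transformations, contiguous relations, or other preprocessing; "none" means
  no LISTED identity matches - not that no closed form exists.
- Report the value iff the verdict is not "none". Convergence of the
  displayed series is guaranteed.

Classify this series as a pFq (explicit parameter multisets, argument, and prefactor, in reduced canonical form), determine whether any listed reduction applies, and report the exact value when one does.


At argument \frac{6}{7}: a 1F0 with upper {\frac{6}{5}}, lower {-}, scaled by C = \frac{11}{9}. Verdict: this is the I4 binomial reduction (the 1F0 binomial series: exponent -6/5, x = \frac{6}{7}). Its exact value is \frac{11}{9} \cdot \left(\frac{1}{7}\right)^{-\frac{6}{5}}.

Key observation: with t_0 = \frac{11}{9}, the factor k + 3/2 cancels (top and bottom), leaving prefactor 11/9.
Step ratio: r(k) = \frac{6}{7} * (k+\frac{6}{5}) / [(k+1)] ; factor over Q: parameters, x = \frac{6}{7}, and C = \frac{11}{9}.


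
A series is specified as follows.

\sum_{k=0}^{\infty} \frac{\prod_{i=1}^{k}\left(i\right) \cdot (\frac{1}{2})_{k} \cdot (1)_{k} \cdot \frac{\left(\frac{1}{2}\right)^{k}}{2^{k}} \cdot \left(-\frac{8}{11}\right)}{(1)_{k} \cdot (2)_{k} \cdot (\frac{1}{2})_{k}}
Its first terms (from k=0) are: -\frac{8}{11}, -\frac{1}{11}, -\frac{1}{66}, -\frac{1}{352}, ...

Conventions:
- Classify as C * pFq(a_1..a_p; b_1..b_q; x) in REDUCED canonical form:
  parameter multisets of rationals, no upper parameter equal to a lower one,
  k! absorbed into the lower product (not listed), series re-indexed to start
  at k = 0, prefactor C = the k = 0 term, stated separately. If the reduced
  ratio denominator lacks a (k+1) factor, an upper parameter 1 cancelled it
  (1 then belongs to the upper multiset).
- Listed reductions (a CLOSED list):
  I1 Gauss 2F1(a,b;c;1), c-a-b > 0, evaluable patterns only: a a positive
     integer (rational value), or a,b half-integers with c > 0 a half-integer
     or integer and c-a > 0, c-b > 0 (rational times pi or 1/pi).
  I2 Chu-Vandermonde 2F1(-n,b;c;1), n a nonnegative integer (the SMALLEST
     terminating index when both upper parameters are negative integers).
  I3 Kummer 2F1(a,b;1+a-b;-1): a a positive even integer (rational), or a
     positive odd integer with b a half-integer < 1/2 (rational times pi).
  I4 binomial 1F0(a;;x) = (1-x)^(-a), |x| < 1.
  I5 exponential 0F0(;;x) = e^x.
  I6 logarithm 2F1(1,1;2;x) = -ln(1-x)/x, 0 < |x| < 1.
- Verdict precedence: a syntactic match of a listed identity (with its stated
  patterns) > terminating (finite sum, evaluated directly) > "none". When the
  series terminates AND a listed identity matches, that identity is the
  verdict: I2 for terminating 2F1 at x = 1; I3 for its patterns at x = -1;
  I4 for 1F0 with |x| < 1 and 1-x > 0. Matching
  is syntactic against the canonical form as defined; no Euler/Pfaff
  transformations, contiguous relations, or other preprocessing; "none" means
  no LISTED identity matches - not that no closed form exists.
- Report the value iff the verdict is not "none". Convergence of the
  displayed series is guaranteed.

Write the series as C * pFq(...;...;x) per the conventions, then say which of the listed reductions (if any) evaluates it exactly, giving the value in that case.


The tell: from the first term -\frac{8}{11}: the running product (C = -8/11) telescopes to a rising factorial.
Term ratio: r(k) = \frac{1}{4} * (k+1) (k+1) / [(k+2) (k+1)] - rational in k. x = \frac{1}{4}; t_0 = -\frac{8}{11}; negate the roots.

The series (x = \frac{1}{4}) is 2F1: upper {1, 1}, lower {2}, prefactor -\frac{8}{11}. Verdict (x = \frac{1}{4}): logarithm (I6) applies (the logarithm: parameters (1,1;2), x = \frac{1}{4}). Its exact value is \frac{32}{11} \cdot \ln\left(\frac{3}{4}\right).


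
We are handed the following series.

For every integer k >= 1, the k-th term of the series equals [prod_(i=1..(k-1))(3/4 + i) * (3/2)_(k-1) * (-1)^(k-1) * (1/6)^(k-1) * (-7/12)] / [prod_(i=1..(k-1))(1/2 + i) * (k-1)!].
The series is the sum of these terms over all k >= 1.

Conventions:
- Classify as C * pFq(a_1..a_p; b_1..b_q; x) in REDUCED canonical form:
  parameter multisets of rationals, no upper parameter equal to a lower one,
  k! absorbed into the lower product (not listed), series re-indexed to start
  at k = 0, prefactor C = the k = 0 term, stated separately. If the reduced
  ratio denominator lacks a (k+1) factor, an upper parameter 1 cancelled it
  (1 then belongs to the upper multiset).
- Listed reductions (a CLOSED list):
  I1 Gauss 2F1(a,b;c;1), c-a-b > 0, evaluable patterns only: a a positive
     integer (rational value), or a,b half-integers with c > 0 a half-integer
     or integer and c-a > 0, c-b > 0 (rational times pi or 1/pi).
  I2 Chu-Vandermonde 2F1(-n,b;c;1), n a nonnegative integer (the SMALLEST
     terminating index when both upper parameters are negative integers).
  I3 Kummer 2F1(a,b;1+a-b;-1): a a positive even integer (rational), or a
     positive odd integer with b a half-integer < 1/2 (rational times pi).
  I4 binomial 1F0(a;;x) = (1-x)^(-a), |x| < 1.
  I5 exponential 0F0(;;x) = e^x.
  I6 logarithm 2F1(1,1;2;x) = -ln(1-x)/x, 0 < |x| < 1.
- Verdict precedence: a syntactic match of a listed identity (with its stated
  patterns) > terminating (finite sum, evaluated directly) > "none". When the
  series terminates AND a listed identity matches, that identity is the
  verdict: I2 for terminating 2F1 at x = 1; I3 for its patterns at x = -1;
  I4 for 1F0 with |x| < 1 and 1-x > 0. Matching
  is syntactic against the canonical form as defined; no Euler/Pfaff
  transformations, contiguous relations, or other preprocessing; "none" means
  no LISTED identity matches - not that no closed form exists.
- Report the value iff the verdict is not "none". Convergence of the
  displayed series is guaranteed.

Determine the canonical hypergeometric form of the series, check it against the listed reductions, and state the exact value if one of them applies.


Reduced: x = -1/6, 1F0, upper = {7/4}, lower = {-}, C = -7/12. Verdict (x = -1/6): the binomial series (I4) applies (the 1F0 binomial series: exponent -7/4, x = -1/6). Sum: (-7/12) * (7/6)^(-7/4).

Key observation: with t_0 = -7/12, the (-1)^k factor (C = -7/12, x = -1/6) folds into the argument's sign.
Ratio: r(k) = (-1/6) * (k+7/4) / [(k+1)] - rational in k. x = (-1/6); t_0 = -7/12; negate the roots.


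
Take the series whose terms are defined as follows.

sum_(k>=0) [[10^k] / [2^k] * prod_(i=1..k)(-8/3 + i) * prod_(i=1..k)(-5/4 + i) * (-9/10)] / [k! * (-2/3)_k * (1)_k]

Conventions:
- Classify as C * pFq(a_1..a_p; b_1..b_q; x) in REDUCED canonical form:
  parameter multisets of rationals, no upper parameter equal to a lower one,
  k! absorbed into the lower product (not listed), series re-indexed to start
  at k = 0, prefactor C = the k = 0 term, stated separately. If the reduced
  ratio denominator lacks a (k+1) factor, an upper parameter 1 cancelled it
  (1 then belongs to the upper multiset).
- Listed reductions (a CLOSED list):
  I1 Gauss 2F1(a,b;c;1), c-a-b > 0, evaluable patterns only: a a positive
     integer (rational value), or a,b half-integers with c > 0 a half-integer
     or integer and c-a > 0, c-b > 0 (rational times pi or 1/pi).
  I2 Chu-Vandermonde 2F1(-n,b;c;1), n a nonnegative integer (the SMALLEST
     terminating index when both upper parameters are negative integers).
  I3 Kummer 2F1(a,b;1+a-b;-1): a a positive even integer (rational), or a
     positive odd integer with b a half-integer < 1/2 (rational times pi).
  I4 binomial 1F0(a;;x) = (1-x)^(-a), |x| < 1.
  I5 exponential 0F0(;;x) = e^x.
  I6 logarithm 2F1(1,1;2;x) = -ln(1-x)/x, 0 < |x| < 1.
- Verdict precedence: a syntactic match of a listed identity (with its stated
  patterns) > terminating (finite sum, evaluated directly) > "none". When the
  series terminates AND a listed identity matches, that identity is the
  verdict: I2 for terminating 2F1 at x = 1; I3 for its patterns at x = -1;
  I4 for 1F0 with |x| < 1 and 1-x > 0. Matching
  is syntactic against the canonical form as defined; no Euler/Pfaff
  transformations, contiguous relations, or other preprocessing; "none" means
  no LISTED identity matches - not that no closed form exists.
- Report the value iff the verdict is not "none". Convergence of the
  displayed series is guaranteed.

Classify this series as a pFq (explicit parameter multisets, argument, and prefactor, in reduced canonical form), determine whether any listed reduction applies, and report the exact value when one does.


With C = -9/10: the canonical form is 2F2(-5/3, -1/4; -2/3, 1; 5). Verdict: none - at argument 5 the multisets {-5/3, -1/4} ; {-2/3, 1} match no listed identity.

Key observation: from the first term -9/10: the running product (C = -9/10, x = 5) telescopes to a rising factorial.
Term ratio: r(k) = 5 * (k-5/3) (k-1/4) / [(k-2/3) (k+1) (k+1)] ; factor over Q: parameters, x = 5, and C = -9/10.


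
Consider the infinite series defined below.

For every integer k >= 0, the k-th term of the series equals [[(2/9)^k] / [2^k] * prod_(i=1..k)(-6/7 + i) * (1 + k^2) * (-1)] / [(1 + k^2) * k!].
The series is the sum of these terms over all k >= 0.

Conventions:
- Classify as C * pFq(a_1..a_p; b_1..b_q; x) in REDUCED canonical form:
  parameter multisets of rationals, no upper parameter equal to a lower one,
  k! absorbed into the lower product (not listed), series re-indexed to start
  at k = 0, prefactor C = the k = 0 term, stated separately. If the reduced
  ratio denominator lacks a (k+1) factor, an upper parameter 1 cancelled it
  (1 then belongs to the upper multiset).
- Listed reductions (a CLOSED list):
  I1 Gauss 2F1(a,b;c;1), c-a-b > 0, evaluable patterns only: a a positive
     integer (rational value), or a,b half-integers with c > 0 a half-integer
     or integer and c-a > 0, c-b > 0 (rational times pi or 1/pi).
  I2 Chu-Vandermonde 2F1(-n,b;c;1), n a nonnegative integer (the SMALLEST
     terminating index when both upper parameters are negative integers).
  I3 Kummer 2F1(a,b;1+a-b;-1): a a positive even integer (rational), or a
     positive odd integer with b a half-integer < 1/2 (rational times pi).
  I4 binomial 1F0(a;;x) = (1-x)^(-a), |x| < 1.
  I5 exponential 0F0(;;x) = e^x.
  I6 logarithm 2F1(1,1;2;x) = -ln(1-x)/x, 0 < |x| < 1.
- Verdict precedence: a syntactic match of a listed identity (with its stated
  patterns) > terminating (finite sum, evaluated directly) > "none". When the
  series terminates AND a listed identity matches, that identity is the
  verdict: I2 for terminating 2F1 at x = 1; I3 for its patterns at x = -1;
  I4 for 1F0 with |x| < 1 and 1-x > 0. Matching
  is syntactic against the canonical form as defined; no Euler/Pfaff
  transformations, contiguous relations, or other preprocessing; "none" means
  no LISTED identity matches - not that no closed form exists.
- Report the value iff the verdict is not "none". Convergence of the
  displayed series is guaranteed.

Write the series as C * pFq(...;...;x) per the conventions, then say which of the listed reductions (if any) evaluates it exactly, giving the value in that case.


This is -1 * 1F0(1/7; -; 1/9) in reduced canonical form. Verdict: this is binomial (I4) (the 1F0 binomial series: exponent -1/7, x = 1/9). Sum: (-1) * (8/9)^(-1/7).

Key step: with t_0 = -1, the two k-th powers (C = -1) combine into one argument.
Ratio: r(k) = (1/9) * (k+1/7) / [(k+1)] - rational; roots negated = parameters, x = (1/9), C = -1.


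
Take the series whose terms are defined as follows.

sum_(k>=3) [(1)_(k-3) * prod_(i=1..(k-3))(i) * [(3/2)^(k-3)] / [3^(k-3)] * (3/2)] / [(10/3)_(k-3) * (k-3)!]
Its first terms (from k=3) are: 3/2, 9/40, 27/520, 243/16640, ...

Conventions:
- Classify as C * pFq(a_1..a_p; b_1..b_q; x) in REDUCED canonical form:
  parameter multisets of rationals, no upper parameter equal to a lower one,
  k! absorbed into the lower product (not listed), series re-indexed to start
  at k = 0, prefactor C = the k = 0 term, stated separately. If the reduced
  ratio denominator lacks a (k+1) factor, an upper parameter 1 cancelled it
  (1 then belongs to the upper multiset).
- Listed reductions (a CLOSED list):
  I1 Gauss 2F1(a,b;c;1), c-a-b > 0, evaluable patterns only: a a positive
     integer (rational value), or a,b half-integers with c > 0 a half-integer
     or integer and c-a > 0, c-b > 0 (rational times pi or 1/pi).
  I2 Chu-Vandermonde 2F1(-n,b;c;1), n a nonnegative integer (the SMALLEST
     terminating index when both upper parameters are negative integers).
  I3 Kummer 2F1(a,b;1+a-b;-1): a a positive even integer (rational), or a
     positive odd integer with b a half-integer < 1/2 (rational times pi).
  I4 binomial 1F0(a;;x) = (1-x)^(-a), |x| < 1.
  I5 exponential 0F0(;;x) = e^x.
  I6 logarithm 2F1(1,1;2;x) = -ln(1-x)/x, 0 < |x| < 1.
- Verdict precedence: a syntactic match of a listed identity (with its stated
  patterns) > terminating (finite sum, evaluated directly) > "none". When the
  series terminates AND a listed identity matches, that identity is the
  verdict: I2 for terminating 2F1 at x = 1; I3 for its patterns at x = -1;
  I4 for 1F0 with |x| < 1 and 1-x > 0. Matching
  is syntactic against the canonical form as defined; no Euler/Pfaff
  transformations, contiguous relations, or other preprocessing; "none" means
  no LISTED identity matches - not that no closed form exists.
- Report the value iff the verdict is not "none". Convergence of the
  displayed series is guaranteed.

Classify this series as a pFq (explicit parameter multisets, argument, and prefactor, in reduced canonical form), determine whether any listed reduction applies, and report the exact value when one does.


x = 1/2 here; the reduced form reads 2F1, upper {1, 1}, lower {10/3}, C = 3/2. Verdict: none (x = 1/2): each listed identity misses the multisets {1, 1} ; {10/3}.

Key observation: with t_0 = 3/2, the two k-th powers (C = 3/2) combine into one argument.
Term ratio: r(k) = (1/2) * (k+1) (k+1) / [(k+10/3) (k+1)] - poly over poly, x = (1/2) from leading terms; C = 3/2 at k = 0.
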